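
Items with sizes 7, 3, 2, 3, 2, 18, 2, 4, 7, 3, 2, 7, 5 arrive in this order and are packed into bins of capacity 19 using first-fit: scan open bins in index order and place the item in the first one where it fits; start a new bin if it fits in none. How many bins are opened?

  7 → bin 1 (new)  [load 7/19]
  3 → bin 1  [load 10/19]
  2 → bin 1  [load 12/19]
  3 → bin 1  [load 15/19]
  2 → bin 1  [load 17/19]
  18 → bin 2 (new)  [load 18/19]
  2 → bin 1  [load 19/19]
  4 → bin 3 (new)  [load 4/19]
  7 → bin 3  [load 11/19]
  3 → bin 3  [load 14/19]
  2 → bin 3  [load 16/19]
  7 → bin 4 (new)  [load 7/19]
  5 → bin 4  [load 12/19]
4 bins opened.

4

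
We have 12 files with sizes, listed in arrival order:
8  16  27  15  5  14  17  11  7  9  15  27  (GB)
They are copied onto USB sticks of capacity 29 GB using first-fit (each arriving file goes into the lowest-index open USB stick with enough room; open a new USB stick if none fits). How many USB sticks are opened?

7

  8 → USB stick 1 (new)  [load 8/29]
  16 → USB stick 1  [load 24/29]
  27 → USB stick 2 (new)  [load 27/29]
  15 → USB stick 3 (new)  [load 15/29]
  5 → USB stick 1  [load 29/29]
  14 → USB stick 3  [load 29/29]
  17 → USB stick 4 (new)  [load 17/29]
  11 → USB stick 4  [load 28/29]
  7 → USB stick 5 (new)  [load 7/29]
  9 → USB stick 5  [load 16/29]
  15 → USB stick 6 (new)  [load 15/29]
  27 → USB stick 7 (new)  [load 27/29]
7 USB sticks opened.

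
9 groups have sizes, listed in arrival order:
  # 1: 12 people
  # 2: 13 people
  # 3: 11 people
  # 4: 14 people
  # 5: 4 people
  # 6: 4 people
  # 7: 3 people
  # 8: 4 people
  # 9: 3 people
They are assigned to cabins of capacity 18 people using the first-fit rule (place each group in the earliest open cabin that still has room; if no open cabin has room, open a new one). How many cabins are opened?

4

  12 → cabin 1 (new)  [load 12/18]
  13 → cabin 2 (new)  [load 13/18]
  11 → cabin 3 (new)  [load 11/18]
  14 → cabin 4 (new)  [load 14/18]
  4 → cabin 1  [load 16/18]
  4 → cabin 2  [load 17/18]
  3 → cabin 3  [load 14/18]
  4 → cabin 3  [load 18/18]
  3 → cabin 4  [load 17/18]
4 cabins opened.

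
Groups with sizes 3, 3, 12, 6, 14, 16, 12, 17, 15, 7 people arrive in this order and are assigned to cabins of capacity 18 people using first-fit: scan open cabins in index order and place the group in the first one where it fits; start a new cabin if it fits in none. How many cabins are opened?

7

  3 → cabin 1 (new)  [load 3/18]
  3 → cabin 1  [load 6/18]
  12 → cabin 1  [load 18/18]
  6 → cabin 2 (new)  [load 6/18]
  14 → cabin 3 (new)  [load 14/18]
  16 → cabin 4 (new)  [load 16/18]
  12 → cabin 2  [load 18/18]
  17 → cabin 5 (new)  [load 17/18]
  15 → cabin 6 (new)  [load 15/18]
  7 → cabin 7 (new)  [load 7/18]
7 cabins opened.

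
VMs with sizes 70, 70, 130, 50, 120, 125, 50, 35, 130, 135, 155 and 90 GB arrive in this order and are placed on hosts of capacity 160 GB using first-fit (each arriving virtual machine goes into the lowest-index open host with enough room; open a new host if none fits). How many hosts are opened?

  70 → host 1 (new)  [load 70/160]
  70 → host 1  [load 140/160]
  130 → host 2 (new)  [load 130/160]
  50 → host 3 (new)  [load 50/160]
  120 → host 4 (new)  [load 120/160]
  125 → host 5 (new)  [load 125/160]
  50 → host 3  [load 100/160]
  35 → host 3  [load 135/160]
  130 → host 6 (new)  [load 130/160]
  135 → host 7 (new)  [load 135/160]
  155 → host 8 (new)  [load 155/160]
  90 → host 9 (new)  [load 90/160]
9 hosts opened.

9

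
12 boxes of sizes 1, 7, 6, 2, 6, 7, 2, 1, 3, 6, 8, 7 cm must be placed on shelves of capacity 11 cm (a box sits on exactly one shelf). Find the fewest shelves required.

7

Total = 8 + 7 + 7 + 7 + 6 + 6 + 6 + 3 + 2 + 2 + 1 + 1 = 56 cm.
Lower bound: ⌈56/11⌉ = 6 shelves.
Also, 7 boxes each exceed 11/2 cm, and no two of those can share a shelf, so at least 7 shelves are needed.
A packing using 7 shelves:
  shelf 1: 8 + 3 = 11
  shelf 2: 7 + 2 + 2 = 11
  shelf 3: 7 + 1 + 1 = 9
  shelf 4: 7 = 7
  shelf 5: 6 = 6
  shelf 6: 6 = 6
  shelf 7: 6 = 6
This matches the lower bound, so 7 is optimal.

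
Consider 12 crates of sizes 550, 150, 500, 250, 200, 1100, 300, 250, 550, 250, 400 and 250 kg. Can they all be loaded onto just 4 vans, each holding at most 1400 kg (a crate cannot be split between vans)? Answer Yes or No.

A valid assignment using 4 vans:
  van 1: 1100 + 300 = 1400
  van 2: 550 + 550 + 250 = 1350
  van 3: 500 + 400 + 250 + 250 = 1400
  van 4: 250 + 200 + 150 = 600
Every load is within 1400 kg, so 4 vans suffice.

Yes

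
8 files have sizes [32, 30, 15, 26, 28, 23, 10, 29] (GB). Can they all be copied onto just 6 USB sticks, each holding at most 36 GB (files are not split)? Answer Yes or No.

Total = 193 GB; ⌈193/36⌉ = 6.
The bound of 6 does not rule out 6, but exhaustive search shows no assignment into 6 USB sticks of capacity 36 GB exists — the minimum is 7.

No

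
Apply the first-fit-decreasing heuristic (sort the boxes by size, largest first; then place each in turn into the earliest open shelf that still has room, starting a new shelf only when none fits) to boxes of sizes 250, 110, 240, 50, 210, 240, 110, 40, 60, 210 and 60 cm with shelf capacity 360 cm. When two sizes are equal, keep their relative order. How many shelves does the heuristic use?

5

Sorted descending: 250, 240, 240, 210, 210, 110, 110, 60, 60, 50, 40.
  250 → shelf 1 (new)  [load 250/360]
  240 → shelf 2 (new)  [load 240/360]
  240 → shelf 3 (new)  [load 240/360]
  210 → shelf 4 (new)  [load 210/360]
  210 → shelf 5 (new)  [load 210/360]
  110 → shelf 1  [load 360/360]
  110 → shelf 2  [load 350/360]
  60 → shelf 3  [load 300/360]
  60 → shelf 3  [load 360/360]
  50 → shelf 4  [load 260/360]
  40 → shelf 4  [load 300/360]
5 shelves opened.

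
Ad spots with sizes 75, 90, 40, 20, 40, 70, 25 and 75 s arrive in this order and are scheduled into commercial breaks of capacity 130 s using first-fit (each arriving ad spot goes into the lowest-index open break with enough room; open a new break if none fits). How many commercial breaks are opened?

  75 → break 1 (new)  [load 75/130]
  90 → break 2 (new)  [load 90/130]
  40 → break 1  [load 115/130]
  20 → break 2  [load 110/130]
  40 → break 3 (new)  [load 40/130]
  70 → break 3  [load 110/130]
  25 → break 4 (new)  [load 25/130]
  75 → break 4  [load 100/130]
4 commercial breaks opened.

4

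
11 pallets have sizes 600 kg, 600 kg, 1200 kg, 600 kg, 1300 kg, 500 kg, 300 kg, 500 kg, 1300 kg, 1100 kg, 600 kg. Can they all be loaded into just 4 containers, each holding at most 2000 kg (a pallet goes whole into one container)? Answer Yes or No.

No

Total = 8600 kg; ⌈8600/2000⌉ = 5.
At least 5 containers are required, but only 4 are allowed.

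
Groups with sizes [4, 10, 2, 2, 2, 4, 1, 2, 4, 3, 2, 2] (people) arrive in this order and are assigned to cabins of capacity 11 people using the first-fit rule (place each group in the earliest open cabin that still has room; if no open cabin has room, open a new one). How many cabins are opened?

  4 → cabin 1 (new)  [load 4/11]
  10 → cabin 2 (new)  [load 10/11]
  2 → cabin 1  [load 6/11]
  2 → cabin 1  [load 8/11]
  2 → cabin 1  [load 10/11]
  4 → cabin 3 (new)  [load 4/11]
  1 → cabin 1  [load 11/11]
  2 → cabin 3  [load 6/11]
  4 → cabin 3  [load 10/11]
  3 → cabin 4 (new)  [load 3/11]
  2 → cabin 4  [load 5/11]
  2 → cabin 4  [load 7/11]
4 cabins opened.

4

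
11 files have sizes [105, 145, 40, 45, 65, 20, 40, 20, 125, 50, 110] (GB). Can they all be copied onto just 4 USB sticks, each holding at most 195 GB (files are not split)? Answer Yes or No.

A valid assignment using 4 USB sticks:
  USB stick 1: 145 + 50 = 195
  USB stick 2: 125 + 65 = 190
  USB stick 3: 110 + 45 + 40 = 195
  USB stick 4: 105 + 40 + 20 + 20 = 185
Every load is within 195 GB, so 4 USB sticks suffice.

Yes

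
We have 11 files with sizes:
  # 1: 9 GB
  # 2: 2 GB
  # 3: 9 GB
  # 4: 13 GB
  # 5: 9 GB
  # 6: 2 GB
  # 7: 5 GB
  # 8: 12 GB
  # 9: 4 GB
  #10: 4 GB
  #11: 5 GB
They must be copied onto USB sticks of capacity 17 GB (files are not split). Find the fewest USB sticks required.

Total = 13 + 12 + 9 + 9 + 9 + 5 + 5 + 4 + 4 + 2 + 2 = 74 GB.
Lower bound: ⌈74/17⌉ = 5 USB sticks.
A packing using 5 USB sticks:
  USB stick 1: 13 + 4 = 17
  USB stick 2: 12 + 5 = 17
  USB stick 3: 9 + 5 + 2 = 16
  USB stick 4: 9 + 4 + 2 = 15
  USB stick 5: 9 = 9
This matches the lower bound, so 5 is optimal.

5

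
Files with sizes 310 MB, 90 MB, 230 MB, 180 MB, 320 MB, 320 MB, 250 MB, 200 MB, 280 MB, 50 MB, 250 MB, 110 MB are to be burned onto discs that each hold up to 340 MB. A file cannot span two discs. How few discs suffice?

Total = 320 + 320 + 310 + 280 + 250 + 250 + 230 + 200 + 180 + 110 + 90 + 50 = 2590 MB.
Lower bound: ⌈2590/340⌉ = 8 discs.
Also, 9 files each exceed 170 MB, and no two of those can share a disc, so at least 9 discs are needed.
A packing using 9 discs:
  disc 1: 320 = 320
  disc 2: 320 = 320
  disc 3: 310 = 310
  disc 4: 280 + 50 = 330
  disc 5: 250 + 90 = 340
  disc 6: 250 = 250
  disc 7: 230 + 110 = 340
  disc 8: 200 = 200
  disc 9: 180 = 180
This matches the lower bound, so 9 is optimal.

9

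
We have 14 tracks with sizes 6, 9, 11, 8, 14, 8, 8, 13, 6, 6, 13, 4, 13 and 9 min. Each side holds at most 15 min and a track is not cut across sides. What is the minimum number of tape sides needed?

Total = 14 + 13 + 13 + 13 + 11 + 9 + 9 + 8 + 8 + 8 + 6 + 6 + 6 + 4 = 128 min.
Lower bound: ⌈128/15⌉ = 9 tape sides.
Also, 10 tracks each exceed 15/2 min, and no two of those can share a side, so at least 10 tape sides are needed.
A packing using 10 tape sides:
  side 1: 14 = 14
  side 2: 13 = 13
  side 3: 13 = 13
  side 4: 13 = 13
  side 5: 11 + 4 = 15
  side 6: 9 + 6 = 15
  side 7: 9 + 6 = 15
  side 8: 8 + 6 = 14
  side 9: 8 = 8
  side 10: 8 = 8
This matches the lower bound, so 10 is optimal.

10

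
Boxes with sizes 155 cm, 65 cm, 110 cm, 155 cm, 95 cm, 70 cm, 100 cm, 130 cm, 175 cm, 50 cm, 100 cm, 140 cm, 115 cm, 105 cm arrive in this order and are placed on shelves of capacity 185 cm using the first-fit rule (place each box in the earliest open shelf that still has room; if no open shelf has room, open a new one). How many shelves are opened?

11

  155 → shelf 1 (new)  [load 155/185]
  65 → shelf 2 (new)  [load 65/185]
  110 → shelf 2  [load 175/185]
  155 → shelf 3 (new)  [load 155/185]
  95 → shelf 4 (new)  [load 95/185]
  70 → shelf 4  [load 165/185]
  100 → shelf 5 (new)  [load 100/185]
  130 → shelf 6 (new)  [load 130/185]
  175 → shelf 7 (new)  [load 175/185]
  50 → shelf 5  [load 150/185]
  100 → shelf 8 (new)  [load 100/185]
  140 → shelf 9 (new)  [load 140/185]
  115 → shelf 10 (new)  [load 115/185]
  105 → shelf 11 (new)  [load 105/185]
11 shelves opened.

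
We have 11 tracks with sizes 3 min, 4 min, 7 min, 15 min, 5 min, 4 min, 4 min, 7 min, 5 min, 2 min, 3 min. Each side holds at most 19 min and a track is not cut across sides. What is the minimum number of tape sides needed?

4

Total = 15 + 7 + 7 + 5 + 5 + 4 + 4 + 4 + 3 + 3 + 2 = 59 min.
Lower bound: ⌈59/19⌉ = 4 tape sides.
A packing using 4 tape sides:
  side 1: 15 + 4 = 19
  side 2: 7 + 7 + 5 = 19
  side 3: 5 + 4 + 4 + 3 + 3 = 19
  side 4: 2 = 2
This matches the lower bound, so 4 is optimal.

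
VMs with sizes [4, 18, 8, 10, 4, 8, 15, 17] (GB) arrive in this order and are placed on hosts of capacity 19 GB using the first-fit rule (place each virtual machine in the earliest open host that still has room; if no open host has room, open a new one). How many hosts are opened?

5

  4 → host 1 (new)  [load 4/19]
  18 → host 2 (new)  [load 18/19]
  8 → host 1  [load 12/19]
  10 → host 3 (new)  [load 10/19]
  4 → host 1  [load 16/19]
  8 → host 3  [load 18/19]
  15 → host 4 (new)  [load 15/19]
  17 → host 5 (new)  [load 17/19]
5 hosts opened.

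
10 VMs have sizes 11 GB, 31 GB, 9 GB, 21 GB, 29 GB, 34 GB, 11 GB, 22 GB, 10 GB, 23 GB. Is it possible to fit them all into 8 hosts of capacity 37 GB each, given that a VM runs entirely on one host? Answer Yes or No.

Yes

A valid assignment using 7 hosts:
  host 1: 34 = 34
  host 2: 31 = 31
  host 3: 29 = 29
  host 4: 23 + 11 = 34
  host 5: 22 + 11 = 33
  host 6: 21 + 10 = 31
  host 7: 9 = 9
That uses only 7 ≤ 8, so 8 hosts are enough.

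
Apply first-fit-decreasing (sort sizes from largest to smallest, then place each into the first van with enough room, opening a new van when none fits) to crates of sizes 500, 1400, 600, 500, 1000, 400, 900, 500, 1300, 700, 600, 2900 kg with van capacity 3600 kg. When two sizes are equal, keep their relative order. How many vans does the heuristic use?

4

Sorted descending: 2900, 1400, 1300, 1000, 900, 700, 600, 600, 500, 500, 500, 400.
  2900 → van 1 (new)  [load 2900/3600]
  1400 → van 2 (new)  [load 1400/3600]
  1300 → van 2  [load 2700/3600]
  1000 → van 3 (new)  [load 1000/3600]
  900 → van 2  [load 3600/3600]
  700 → van 1  [load 3600/3600]
  600 → van 3  [load 1600/3600]
  600 → van 3  [load 2200/3600]
  500 → van 3  [load 2700/3600]
  500 → van 3  [load 3200/3600]
  500 → van 4 (new)  [load 500/3600]
  400 → van 3  [load 3600/3600]
4 vans opened.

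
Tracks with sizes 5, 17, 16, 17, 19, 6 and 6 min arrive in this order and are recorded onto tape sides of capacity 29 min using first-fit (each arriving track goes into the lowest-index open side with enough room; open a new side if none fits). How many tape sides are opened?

4

  5 → side 1 (new)  [load 5/29]
  17 → side 1  [load 22/29]
  16 → side 2 (new)  [load 16/29]
  17 → side 3 (new)  [load 17/29]
  19 → side 4 (new)  [load 19/29]
  6 → side 1  [load 28/29]
  6 → side 2  [load 22/29]
4 tape sides opened.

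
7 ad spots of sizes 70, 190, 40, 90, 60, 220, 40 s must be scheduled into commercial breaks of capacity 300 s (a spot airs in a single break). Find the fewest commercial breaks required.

Total = 220 + 190 + 90 + 70 + 60 + 40 + 40 = 710 s.
Lower bound: ⌈710/300⌉ = 3 commercial breaks.
A packing using 3 commercial breaks:
  break 1: 220 + 70 = 290
  break 2: 190 + 90 = 280
  break 3: 60 + 40 + 40 = 140
This matches the lower bound, so 3 is optimal.

3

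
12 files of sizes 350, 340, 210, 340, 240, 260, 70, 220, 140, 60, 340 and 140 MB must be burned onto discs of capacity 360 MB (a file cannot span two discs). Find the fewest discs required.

Total = 350 + 340 + 340 + 340 + 260 + 240 + 220 + 210 + 140 + 140 + 70 + 60 = 2710 MB.
Lower bound: ⌈2710/360⌉ = 8 discs.
A packing using 8 discs:
  disc 1: 350 = 350
  disc 2: 340 = 340
  disc 3: 340 = 340
  disc 4: 340 = 340
  disc 5: 260 + 70 = 330
  disc 6: 240 + 60 = 300
  disc 7: 220 + 140 = 360
  disc 8: 210 + 140 = 350
This matches the lower bound, so 8 is optimal.

8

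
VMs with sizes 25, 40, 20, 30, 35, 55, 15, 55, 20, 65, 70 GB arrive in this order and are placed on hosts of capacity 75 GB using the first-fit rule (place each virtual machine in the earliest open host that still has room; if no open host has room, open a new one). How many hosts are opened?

7

  25 → host 1 (new)  [load 25/75]
  40 → host 1  [load 65/75]
  20 → host 2 (new)  [load 20/75]
  30 → host 2  [load 50/75]
  35 → host 3 (new)  [load 35/75]
  55 → host 4 (new)  [load 55/75]
  15 → host 2  [load 65/75]
  55 → host 5 (new)  [load 55/75]
  20 → host 3  [load 55/75]
  65 → host 6 (new)  [load 65/75]
  70 → host 7 (new)  [load 70/75]
7 hosts opened.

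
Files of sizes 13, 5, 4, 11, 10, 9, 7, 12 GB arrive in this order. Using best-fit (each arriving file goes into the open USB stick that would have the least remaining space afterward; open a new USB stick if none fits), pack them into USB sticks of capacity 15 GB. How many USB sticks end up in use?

  13 → USB stick 1 (new)  [load 13/15]
  5 → USB stick 2 (new)  [load 5/15]
  4 → USB stick 2  [load 9/15]
  11 → USB stick 3 (new)  [load 11/15]
  10 → USB stick 4 (new)  [load 10/15]
  9 → USB stick 5 (new)  [load 9/15]
  7 → USB stick 6 (new)  [load 7/15]
  12 → USB stick 7 (new)  [load 12/15]
7 USB sticks opened.

7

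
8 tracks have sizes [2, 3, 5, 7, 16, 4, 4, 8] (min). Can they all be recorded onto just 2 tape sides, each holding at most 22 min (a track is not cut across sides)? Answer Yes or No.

No

Total = 49 min; ⌈49/22⌉ = 3.
At least 3 tape sides are required, but only 2 are allowed.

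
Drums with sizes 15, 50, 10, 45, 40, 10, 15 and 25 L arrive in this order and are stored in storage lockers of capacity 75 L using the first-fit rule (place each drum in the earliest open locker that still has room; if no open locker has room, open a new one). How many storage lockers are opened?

  15 → locker 1 (new)  [load 15/75]
  50 → locker 1  [load 65/75]
  10 → locker 1  [load 75/75]
  45 → locker 2 (new)  [load 45/75]
  40 → locker 3 (new)  [load 40/75]
  10 → locker 2  [load 55/75]
  15 → locker 2  [load 70/75]
  25 → locker 3  [load 65/75]
3 storage lockers opened.

3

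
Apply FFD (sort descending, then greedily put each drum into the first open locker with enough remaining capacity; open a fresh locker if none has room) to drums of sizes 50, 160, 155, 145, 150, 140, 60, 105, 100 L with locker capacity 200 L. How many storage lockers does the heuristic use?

Sorted descending: 160, 155, 150, 145, 140, 105, 100, 60, 50.
  160 → locker 1 (new)  [load 160/200]
  155 → locker 2 (new)  [load 155/200]
  150 → locker 3 (new)  [load 150/200]
  145 → locker 4 (new)  [load 145/200]
  140 → locker 5 (new)  [load 140/200]
  105 → locker 6 (new)  [load 105/200]
  100 → locker 7 (new)  [load 100/200]
  60 → locker 5  [load 200/200]
  50 → locker 3  [load 200/200]
7 storage lockers opened.

7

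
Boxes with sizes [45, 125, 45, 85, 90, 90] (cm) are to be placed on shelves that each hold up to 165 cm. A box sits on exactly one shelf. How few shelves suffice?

4

Total = 125 + 90 + 90 + 85 + 45 + 45 = 480 cm.
Lower bound: ⌈480/165⌉ = 3 shelves.
Also, 4 boxes each exceed 165/2 cm, and no two of those can share a shelf, so at least 4 shelves are needed.
A packing using 4 shelves:
  shelf 1: 125 = 125
  shelf 2: 90 + 45 = 135
  shelf 3: 90 + 45 = 135
  shelf 4: 85 = 85
This matches the lower bound, so 4 is optimal.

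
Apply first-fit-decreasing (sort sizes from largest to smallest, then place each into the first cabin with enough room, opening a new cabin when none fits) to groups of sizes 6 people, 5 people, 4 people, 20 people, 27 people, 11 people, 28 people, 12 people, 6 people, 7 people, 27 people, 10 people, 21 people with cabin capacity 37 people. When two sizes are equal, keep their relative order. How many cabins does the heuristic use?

Sorted descending: 28, 27, 27, 21, 20, 12, 11, 10, 7, 6, 6, 5, 4.
  28 → cabin 1 (new)  [load 28/37]
  27 → cabin 2 (new)  [load 27/37]
  27 → cabin 3 (new)  [load 27/37]
  21 → cabin 4 (new)  [load 21/37]
  20 → cabin 5 (new)  [load 20/37]
  12 → cabin 4  [load 33/37]
  11 → cabin 5  [load 31/37]
  10 → cabin 2  [load 37/37]
  7 → cabin 1  [load 35/37]
  6 → cabin 3  [load 33/37]
  6 → cabin 5  [load 37/37]
  5 → cabin 6 (new)  [load 5/37]
  4 → cabin 3  [load 37/37]
6 cabins opened.

6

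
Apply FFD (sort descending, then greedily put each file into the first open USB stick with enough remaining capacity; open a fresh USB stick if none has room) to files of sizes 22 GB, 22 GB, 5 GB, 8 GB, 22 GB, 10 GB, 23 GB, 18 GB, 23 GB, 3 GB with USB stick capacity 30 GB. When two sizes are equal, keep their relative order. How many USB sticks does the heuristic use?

Sorted descending: 23, 23, 22, 22, 22, 18, 10, 8, 5, 3.
  23 → USB stick 1 (new)  [load 23/30]
  23 → USB stick 2 (new)  [load 23/30]
  22 → USB stick 3 (new)  [load 22/30]
  22 → USB stick 4 (new)  [load 22/30]
  22 → USB stick 5 (new)  [load 22/30]
  18 → USB stick 6 (new)  [load 18/30]
  10 → USB stick 6  [load 28/30]
  8 → USB stick 3  [load 30/30]
  5 → USB stick 1  [load 28/30]
  3 → USB stick 2  [load 26/30]
6 USB sticks opened.

6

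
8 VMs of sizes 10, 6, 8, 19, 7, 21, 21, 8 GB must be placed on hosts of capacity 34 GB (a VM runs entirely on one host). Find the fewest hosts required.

4

Total = 21 + 21 + 19 + 10 + 8 + 8 + 7 + 6 = 100 GB.
Lower bound: ⌈100/34⌉ = 3 hosts.
A packing using 4 hosts:
  host 1: 21 + 10 = 31
  host 2: 21 + 8 = 29
  host 3: 19 + 8 + 7 = 34
  host 4: 6 = 6
No arrangement into 3 hosts stays within capacity, so 4 is optimal.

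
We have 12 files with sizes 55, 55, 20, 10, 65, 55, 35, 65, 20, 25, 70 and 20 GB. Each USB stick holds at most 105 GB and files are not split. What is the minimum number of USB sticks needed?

6

Total = 70 + 65 + 65 + 55 + 55 + 55 + 35 + 25 + 20 + 20 + 20 + 10 = 495 GB.
Lower bound: ⌈495/105⌉ = 5 USB sticks.
Also, 6 files each exceed 105/2 GB, and no two of those can share a USB stick, so at least 6 USB sticks are needed.
A packing using 6 USB sticks:
  USB stick 1: 70 + 35 = 105
  USB stick 2: 65 + 25 + 10 = 100
  USB stick 3: 65 + 20 + 20 = 105
  USB stick 4: 55 + 20 = 75
  USB stick 5: 55 = 55
  USB stick 6: 55 = 55
This matches the lower bound, so 6 is optimal.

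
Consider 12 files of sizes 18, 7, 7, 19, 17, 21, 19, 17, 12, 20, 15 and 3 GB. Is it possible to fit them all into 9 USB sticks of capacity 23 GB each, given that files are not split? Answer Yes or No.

A valid assignment using 9 USB sticks:
  USB stick 1: 21 = 21
  USB stick 2: 20 + 3 = 23
  USB stick 3: 19 = 19
  USB stick 4: 19 = 19
  USB stick 5: 18 = 18
  USB stick 6: 17 = 17
  USB stick 7: 17 = 17
  USB stick 8: 15 + 7 = 22
  USB stick 9: 12 + 7 = 19
Every load is within 23 GB, so 9 USB sticks suffice.

Yes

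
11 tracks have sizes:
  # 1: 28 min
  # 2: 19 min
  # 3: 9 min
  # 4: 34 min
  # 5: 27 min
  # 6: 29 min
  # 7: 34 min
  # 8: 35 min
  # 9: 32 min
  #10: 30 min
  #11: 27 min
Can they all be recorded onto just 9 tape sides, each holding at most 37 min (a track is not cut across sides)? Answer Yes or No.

No

Total = 304 min; ⌈304/37⌉ = 9.
10 tracks each exceed half the capacity and cannot share a side, forcing at least 10 tape sides.
At least 10 tape sides are required, but only 9 are allowed.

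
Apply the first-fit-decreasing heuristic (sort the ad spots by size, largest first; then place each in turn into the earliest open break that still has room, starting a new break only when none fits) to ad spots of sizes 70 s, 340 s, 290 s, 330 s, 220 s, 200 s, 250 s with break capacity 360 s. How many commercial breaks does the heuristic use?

Sorted descending: 340, 330, 290, 250, 220, 200, 70.
  340 → break 1 (new)  [load 340/360]
  330 → break 2 (new)  [load 330/360]
  290 → break 3 (new)  [load 290/360]
  250 → break 4 (new)  [load 250/360]
  220 → break 5 (new)  [load 220/360]
  200 → break 6 (new)  [load 200/360]
  70 → break 3  [load 360/360]
6 commercial breaks opened.

6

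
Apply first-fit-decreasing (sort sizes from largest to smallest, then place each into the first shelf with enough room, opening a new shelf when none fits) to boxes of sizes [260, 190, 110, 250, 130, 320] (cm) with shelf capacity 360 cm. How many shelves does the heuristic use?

4

Sorted descending: 320, 260, 250, 190, 130, 110.
  320 → shelf 1 (new)  [load 320/360]
  260 → shelf 2 (new)  [load 260/360]
  250 → shelf 3 (new)  [load 250/360]
  190 → shelf 4 (new)  [load 190/360]
  130 → shelf 4  [load 320/360]
  110 → shelf 3  [load 360/360]
4 shelves opened.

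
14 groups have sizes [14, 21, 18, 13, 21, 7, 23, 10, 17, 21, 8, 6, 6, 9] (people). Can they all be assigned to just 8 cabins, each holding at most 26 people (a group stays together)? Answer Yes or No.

Total = 194 people; ⌈194/26⌉ = 8.
The bound of 8 does not rule out 8, but exhaustive search shows no assignment into 8 cabins of capacity 26 people exists — the minimum is 9.

No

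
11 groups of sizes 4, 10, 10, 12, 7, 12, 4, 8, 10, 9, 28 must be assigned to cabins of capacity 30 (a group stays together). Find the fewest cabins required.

4

Total = 28 + 12 + 12 + 10 + 10 + 10 + 9 + 8 + 7 + 4 + 4 = 114.
Lower bound: ⌈114/30⌉ = 4 cabins.
A packing using 4 cabins:
  cabin 1: 28 = 28
  cabin 2: 12 + 12 + 4 = 28
  cabin 3: 10 + 10 + 10 = 30
  cabin 4: 9 + 8 + 7 + 4 = 28
This matches the lower bound, so 4 is optimal.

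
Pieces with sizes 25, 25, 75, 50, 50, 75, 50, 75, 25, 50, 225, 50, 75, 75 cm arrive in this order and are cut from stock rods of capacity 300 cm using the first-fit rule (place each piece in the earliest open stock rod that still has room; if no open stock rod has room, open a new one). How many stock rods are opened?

  25 → stock rod 1 (new)  [load 25/300]
  25 → stock rod 1  [load 50/300]
  75 → stock rod 1  [load 125/300]
  50 → stock rod 1  [load 175/300]
  50 → stock rod 1  [load 225/300]
  75 → stock rod 1  [load 300/300]
  50 → stock rod 2 (new)  [load 50/300]
  75 → stock rod 2  [load 125/300]
  25 → stock rod 2  [load 150/300]
  50 → stock rod 2  [load 200/300]
  225 → stock rod 3 (new)  [load 225/300]
  50 → stock rod 2  [load 250/300]
  75 → stock rod 3  [load 300/300]
  75 → stock rod 4 (new)  [load 75/300]
4 stock rods opened.

4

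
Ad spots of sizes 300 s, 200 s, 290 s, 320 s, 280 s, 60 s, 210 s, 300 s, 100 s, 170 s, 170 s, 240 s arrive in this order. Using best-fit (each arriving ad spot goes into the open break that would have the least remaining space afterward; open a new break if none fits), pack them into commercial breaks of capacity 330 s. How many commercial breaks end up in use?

  300 → break 1 (new)  [load 300/330]
  200 → break 2 (new)  [load 200/330]
  290 → break 3 (new)  [load 290/330]
  320 → break 4 (new)  [load 320/330]
  280 → break 5 (new)  [load 280/330]
  60 → break 2  [load 260/330]
  210 → break 6 (new)  [load 210/330]
  300 → break 7 (new)  [load 300/330]
  100 → break 6  [load 310/330]
  170 → break 8 (new)  [load 170/330]
  170 → break 9 (new)  [load 170/330]
  240 → break 10 (new)  [load 240/330]
10 commercial breaks opened.

10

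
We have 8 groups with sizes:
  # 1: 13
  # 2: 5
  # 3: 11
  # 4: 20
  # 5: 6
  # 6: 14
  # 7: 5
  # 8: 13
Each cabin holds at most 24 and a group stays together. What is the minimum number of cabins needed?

4

Total = 20 + 14 + 13 + 13 + 11 + 6 + 5 + 5 = 87.
Lower bound: ⌈87/24⌉ = 4 cabins.
A packing using 4 cabins:
  cabin 1: 20 = 20
  cabin 2: 14 + 6 = 20
  cabin 3: 13 + 11 = 24
  cabin 4: 13 + 5 + 5 = 23
This matches the lower bound, so 4 is optimal.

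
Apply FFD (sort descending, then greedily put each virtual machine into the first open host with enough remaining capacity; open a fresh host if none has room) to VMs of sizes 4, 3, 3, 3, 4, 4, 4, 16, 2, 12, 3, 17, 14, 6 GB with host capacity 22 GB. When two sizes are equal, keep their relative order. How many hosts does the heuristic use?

5

Sorted descending: 17, 16, 14, 12, 6, 4, 4, 4, 4, 3, 3, 3, 3, 2.
  17 → host 1 (new)  [load 17/22]
  16 → host 2 (new)  [load 16/22]
  14 → host 3 (new)  [load 14/22]
  12 → host 4 (new)  [load 12/22]
  6 → host 2  [load 22/22]
  4 → host 1  [load 21/22]
  4 → host 3  [load 18/22]
  4 → host 3  [load 22/22]
  4 → host 4  [load 16/22]
  3 → host 4  [load 19/22]
  3 → host 4  [load 22/22]
  3 → host 5 (new)  [load 3/22]
  3 → host 5  [load 6/22]
  2 → host 5  [load 8/22]
5 hosts opened.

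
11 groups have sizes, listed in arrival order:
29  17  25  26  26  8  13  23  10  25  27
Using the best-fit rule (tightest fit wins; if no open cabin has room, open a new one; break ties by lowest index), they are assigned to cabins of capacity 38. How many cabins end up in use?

8

  29 → cabin 1 (new)  [load 29/38]
  17 → cabin 2 (new)  [load 17/38]
  25 → cabin 3 (new)  [load 25/38]
  26 → cabin 4 (new)  [load 26/38]
  26 → cabin 5 (new)  [load 26/38]
  8 → cabin 1  [load 37/38]
  13 → cabin 3  [load 38/38]
  23 → cabin 6 (new)  [load 23/38]
  10 → cabin 4  [load 36/38]
  25 → cabin 7 (new)  [load 25/38]
  27 → cabin 8 (new)  [load 27/38]
8 cabins opened.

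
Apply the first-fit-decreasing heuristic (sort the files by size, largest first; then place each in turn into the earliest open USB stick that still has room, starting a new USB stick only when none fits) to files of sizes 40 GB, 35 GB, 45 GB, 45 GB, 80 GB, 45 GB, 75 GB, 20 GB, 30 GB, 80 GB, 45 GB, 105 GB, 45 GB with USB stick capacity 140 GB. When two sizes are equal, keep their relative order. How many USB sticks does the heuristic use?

6

Sorted descending: 105, 80, 80, 75, 45, 45, 45, 45, 45, 40, 35, 30, 20.
  105 → USB stick 1 (new)  [load 105/140]
  80 → USB stick 2 (new)  [load 80/140]
  80 → USB stick 3 (new)  [load 80/140]
  75 → USB stick 4 (new)  [load 75/140]
  45 → USB stick 2  [load 125/140]
  45 → USB stick 3  [load 125/140]
  45 → USB stick 4  [load 120/140]
  45 → USB stick 5 (new)  [load 45/140]
  45 → USB stick 5  [load 90/140]
  40 → USB stick 5  [load 130/140]
  35 → USB stick 1  [load 140/140]
  30 → USB stick 6 (new)  [load 30/140]
  20 → USB stick 4  [load 140/140]
6 USB sticks opened.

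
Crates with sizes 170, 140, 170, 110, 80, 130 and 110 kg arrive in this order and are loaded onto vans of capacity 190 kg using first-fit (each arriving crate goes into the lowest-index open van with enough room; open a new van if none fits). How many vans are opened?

6

  170 → van 1 (new)  [load 170/190]
  140 → van 2 (new)  [load 140/190]
  170 → van 3 (new)  [load 170/190]
  110 → van 4 (new)  [load 110/190]
  80 → van 4  [load 190/190]
  130 → van 5 (new)  [load 130/190]
  110 → van 6 (new)  [load 110/190]
6 vans opened.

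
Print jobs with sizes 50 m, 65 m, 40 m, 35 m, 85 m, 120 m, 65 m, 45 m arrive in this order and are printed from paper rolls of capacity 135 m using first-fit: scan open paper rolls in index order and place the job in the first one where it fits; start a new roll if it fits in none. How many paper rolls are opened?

5

  50 → roll 1 (new)  [load 50/135]
  65 → roll 1  [load 115/135]
  40 → roll 2 (new)  [load 40/135]
  35 → roll 2  [load 75/135]
  85 → roll 3 (new)  [load 85/135]
  120 → roll 4 (new)  [load 120/135]
  65 → roll 5 (new)  [load 65/135]
  45 → roll 2  [load 120/135]
5 paper rolls opened.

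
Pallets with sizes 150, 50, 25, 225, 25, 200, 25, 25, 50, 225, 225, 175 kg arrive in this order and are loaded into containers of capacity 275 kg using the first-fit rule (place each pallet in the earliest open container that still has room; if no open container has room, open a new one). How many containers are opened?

  150 → container 1 (new)  [load 150/275]
  50 → container 1  [load 200/275]
  25 → container 1  [load 225/275]
  225 → container 2 (new)  [load 225/275]
  25 → container 1  [load 250/275]
  200 → container 3 (new)  [load 200/275]
  25 → container 1  [load 275/275]
  25 → container 2  [load 250/275]
  50 → container 3  [load 250/275]
  225 → container 4 (new)  [load 225/275]
  225 → container 5 (new)  [load 225/275]
  175 → container 6 (new)  [load 175/275]
6 containers opened.

6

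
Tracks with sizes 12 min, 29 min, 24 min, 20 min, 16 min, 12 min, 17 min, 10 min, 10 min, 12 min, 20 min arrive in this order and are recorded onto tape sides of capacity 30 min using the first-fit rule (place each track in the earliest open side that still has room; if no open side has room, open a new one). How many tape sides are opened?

  12 → side 1 (new)  [load 12/30]
  29 → side 2 (new)  [load 29/30]
  24 → side 3 (new)  [load 24/30]
  20 → side 4 (new)  [load 20/30]
  16 → side 1  [load 28/30]
  12 → side 5 (new)  [load 12/30]
  17 → side 5  [load 29/30]
  10 → side 4  [load 30/30]
  10 → side 6 (new)  [load 10/30]
  12 → side 6  [load 22/30]
  20 → side 7 (new)  [load 20/30]
7 tape sides opened.

7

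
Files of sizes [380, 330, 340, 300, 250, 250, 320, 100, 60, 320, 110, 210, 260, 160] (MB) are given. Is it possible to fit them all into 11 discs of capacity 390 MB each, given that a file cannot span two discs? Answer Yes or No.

Yes

A valid assignment using 10 discs:
  disc 1: 380 = 380
  disc 2: 340 = 340
  disc 3: 330 + 60 = 390
  disc 4: 320 = 320
  disc 5: 320 = 320
  disc 6: 300 = 300
  disc 7: 260 + 110 = 370
  disc 8: 250 + 100 = 350
  disc 9: 250 = 250
  disc 10: 210 + 160 = 370
That uses only 10 ≤ 11, so 11 discs are enough.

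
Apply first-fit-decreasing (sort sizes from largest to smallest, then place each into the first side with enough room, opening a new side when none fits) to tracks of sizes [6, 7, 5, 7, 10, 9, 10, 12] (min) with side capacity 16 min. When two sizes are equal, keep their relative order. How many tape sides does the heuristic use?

5

Sorted descending: 12, 10, 10, 9, 7, 7, 6, 5.
  12 → side 1 (new)  [load 12/16]
  10 → side 2 (new)  [load 10/16]
  10 → side 3 (new)  [load 10/16]
  9 → side 4 (new)  [load 9/16]
  7 → side 4  [load 16/16]
  7 → side 5 (new)  [load 7/16]
  6 → side 2  [load 16/16]
  5 → side 3  [load 15/16]
5 tape sides opened.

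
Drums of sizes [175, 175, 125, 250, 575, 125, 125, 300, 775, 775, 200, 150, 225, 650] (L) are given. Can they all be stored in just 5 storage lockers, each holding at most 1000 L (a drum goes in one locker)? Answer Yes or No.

A valid assignment using 5 storage lockers:
  locker 1: 775 + 225 = 1000
  locker 2: 775 + 200 = 975
  locker 3: 650 + 300 = 950
  locker 4: 575 + 250 + 175 = 1000
  locker 5: 175 + 150 + 125 + 125 + 125 = 700
Every load is within 1000 L, so 5 storage lockers suffice.

Yes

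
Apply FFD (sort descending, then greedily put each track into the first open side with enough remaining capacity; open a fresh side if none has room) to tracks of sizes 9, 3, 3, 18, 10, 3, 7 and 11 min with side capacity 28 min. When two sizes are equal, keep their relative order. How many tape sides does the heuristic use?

Sorted descending: 18, 11, 10, 9, 7, 3, 3, 3.
  18 → side 1 (new)  [load 18/28]
  11 → side 2 (new)  [load 11/28]
  10 → side 1  [load 28/28]
  9 → side 2  [load 20/28]
  7 → side 2  [load 27/28]
  3 → side 3 (new)  [load 3/28]
  3 → side 3  [load 6/28]
  3 → side 3  [load 9/28]
3 tape sides opened.

3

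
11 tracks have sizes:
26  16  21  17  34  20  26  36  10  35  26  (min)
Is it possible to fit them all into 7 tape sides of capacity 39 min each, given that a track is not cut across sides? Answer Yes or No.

No

Total = 267 min; ⌈267/39⌉ = 7.
8 tracks each exceed half the capacity and cannot share a side, forcing at least 8 tape sides.
At least 8 tape sides are required, but only 7 are allowed.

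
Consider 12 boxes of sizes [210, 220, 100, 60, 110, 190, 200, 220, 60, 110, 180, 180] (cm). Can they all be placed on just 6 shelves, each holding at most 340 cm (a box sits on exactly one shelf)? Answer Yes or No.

No

Total = 1840 cm; ⌈1840/340⌉ = 6.
7 boxes each exceed half the capacity and cannot share a shelf, forcing at least 7 shelves.
At least 7 shelves are required, but only 6 are allowed.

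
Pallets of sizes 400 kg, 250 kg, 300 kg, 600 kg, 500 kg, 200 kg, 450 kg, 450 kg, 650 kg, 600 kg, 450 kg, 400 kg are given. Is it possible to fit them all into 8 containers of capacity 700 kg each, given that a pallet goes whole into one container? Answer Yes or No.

Total = 5250 kg; ⌈5250/700⌉ = 8.
9 pallets each exceed half the capacity and cannot share a container, forcing at least 9 containers.
At least 9 containers are required, but only 8 are allowed.

No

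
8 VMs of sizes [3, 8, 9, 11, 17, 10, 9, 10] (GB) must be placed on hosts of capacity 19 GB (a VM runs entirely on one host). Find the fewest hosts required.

Total = 17 + 11 + 10 + 10 + 9 + 9 + 8 + 3 = 77 GB.
Lower bound: ⌈77/19⌉ = 5 hosts.
A packing using 5 hosts:
  host 1: 17 = 17
  host 2: 11 + 8 = 19
  host 3: 10 + 9 = 19
  host 4: 10 + 9 = 19
  host 5: 3 = 3
This matches the lower bound, so 5 is optimal.

5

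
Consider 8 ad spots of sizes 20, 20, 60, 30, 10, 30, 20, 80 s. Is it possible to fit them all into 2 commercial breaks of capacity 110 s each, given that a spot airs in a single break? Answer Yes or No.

Total = 270 s; ⌈270/110⌉ = 3.
At least 3 commercial breaks are required, but only 2 are allowed.

No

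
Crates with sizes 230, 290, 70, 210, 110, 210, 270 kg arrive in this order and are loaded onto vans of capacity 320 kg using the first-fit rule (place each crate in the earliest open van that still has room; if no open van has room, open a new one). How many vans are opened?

  230 → van 1 (new)  [load 230/320]
  290 → van 2 (new)  [load 290/320]
  70 → van 1  [load 300/320]
  210 → van 3 (new)  [load 210/320]
  110 → van 3  [load 320/320]
  210 → van 4 (new)  [load 210/320]
  270 → van 5 (new)  [load 270/320]
5 vans opened.

5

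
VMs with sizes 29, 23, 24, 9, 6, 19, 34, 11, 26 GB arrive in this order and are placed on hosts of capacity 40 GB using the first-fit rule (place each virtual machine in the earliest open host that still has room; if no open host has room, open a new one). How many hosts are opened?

  29 → host 1 (new)  [load 29/40]
  23 → host 2 (new)  [load 23/40]
  24 → host 3 (new)  [load 24/40]
  9 → host 1  [load 38/40]
  6 → host 2  [load 29/40]
  19 → host 4 (new)  [load 19/40]
  34 → host 5 (new)  [load 34/40]
  11 → host 2  [load 40/40]
  26 → host 6 (new)  [load 26/40]
6 hosts opened.

6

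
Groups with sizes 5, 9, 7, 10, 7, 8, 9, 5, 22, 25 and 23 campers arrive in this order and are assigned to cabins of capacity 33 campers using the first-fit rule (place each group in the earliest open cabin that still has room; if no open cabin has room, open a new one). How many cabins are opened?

  5 → cabin 1 (new)  [load 5/33]
  9 → cabin 1  [load 14/33]
  7 → cabin 1  [load 21/33]
  10 → cabin 1  [load 31/33]
  7 → cabin 2 (new)  [load 7/33]
  8 → cabin 2  [load 15/33]
  9 → cabin 2  [load 24/33]
  5 → cabin 2  [load 29/33]
  22 → cabin 3 (new)  [load 22/33]
  25 → cabin 4 (new)  [load 25/33]
  23 → cabin 5 (new)  [load 23/33]
5 cabins opened.

5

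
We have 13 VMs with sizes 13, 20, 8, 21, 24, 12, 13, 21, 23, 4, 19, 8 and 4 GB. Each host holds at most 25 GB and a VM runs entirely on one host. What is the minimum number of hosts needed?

Total = 24 + 23 + 21 + 21 + 20 + 19 + 13 + 13 + 12 + 8 + 8 + 4 + 4 = 190 GB.
Lower bound: ⌈190/25⌉ = 8 hosts.
A packing using 9 hosts:
  host 1: 24 = 24
  host 2: 23 = 23
  host 3: 21 + 4 = 25
  host 4: 21 + 4 = 25
  host 5: 20 = 20
  host 6: 19 = 19
  host 7: 13 + 12 = 25
  host 8: 13 + 8 = 21
  host 9: 8 = 8
No arrangement into 8 hosts stays within capacity, so 9 is optimal.

9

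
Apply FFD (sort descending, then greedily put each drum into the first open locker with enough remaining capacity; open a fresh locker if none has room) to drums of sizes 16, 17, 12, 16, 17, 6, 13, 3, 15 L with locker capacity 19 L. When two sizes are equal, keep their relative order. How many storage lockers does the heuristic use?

7

Sorted descending: 17, 17, 16, 16, 15, 13, 12, 6, 3.
  17 → locker 1 (new)  [load 17/19]
  17 → locker 2 (new)  [load 17/19]
  16 → locker 3 (new)  [load 16/19]
  16 → locker 4 (new)  [load 16/19]
  15 → locker 5 (new)  [load 15/19]
  13 → locker 6 (new)  [load 13/19]
  12 → locker 7 (new)  [load 12/19]
  6 → locker 6  [load 19/19]
  3 → locker 3  [load 19/19]
7 storage lockers opened.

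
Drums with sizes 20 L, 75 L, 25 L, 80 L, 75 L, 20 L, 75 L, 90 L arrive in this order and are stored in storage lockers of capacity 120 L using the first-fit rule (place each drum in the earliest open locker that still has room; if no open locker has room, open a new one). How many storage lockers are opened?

5

  20 → locker 1 (new)  [load 20/120]
  75 → locker 1  [load 95/120]
  25 → locker 1  [load 120/120]
  80 → locker 2 (new)  [load 80/120]
  75 → locker 3 (new)  [load 75/120]
  20 → locker 2  [load 100/120]
  75 → locker 4 (new)  [load 75/120]
  90 → locker 5 (new)  [load 90/120]
5 storage lockers opened.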